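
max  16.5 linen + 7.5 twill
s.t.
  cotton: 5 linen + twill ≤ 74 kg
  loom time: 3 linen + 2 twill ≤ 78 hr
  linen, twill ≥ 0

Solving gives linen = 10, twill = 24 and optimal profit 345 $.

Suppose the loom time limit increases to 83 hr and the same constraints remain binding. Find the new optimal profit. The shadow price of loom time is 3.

360

Δb = 5, so new z* = 345 + (3)·(5) = 345 + 15 = 360.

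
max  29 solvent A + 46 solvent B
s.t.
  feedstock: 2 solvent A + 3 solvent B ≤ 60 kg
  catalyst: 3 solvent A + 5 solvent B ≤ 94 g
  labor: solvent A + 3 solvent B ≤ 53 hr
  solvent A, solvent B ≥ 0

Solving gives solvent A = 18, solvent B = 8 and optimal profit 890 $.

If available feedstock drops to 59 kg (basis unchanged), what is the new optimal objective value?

883

Check each constraint at x*: feedstock 60/60 (tight); catalyst 94/94 (tight); labor 42/53 (slack 11).
Slack constraints have shadow price 0 (complementary slackness).
The binding rows give the dual system: 2·y_feedstock + 3·y_catalyst = 29 and 3·y_feedstock + 5·y_catalyst = 46.
Solving: y_feedstock = 7, y_catalyst = 5.
Δz = y_feedstock·Δb = 7 × (-1) = -7, so new z* = 890 − 7 = 883.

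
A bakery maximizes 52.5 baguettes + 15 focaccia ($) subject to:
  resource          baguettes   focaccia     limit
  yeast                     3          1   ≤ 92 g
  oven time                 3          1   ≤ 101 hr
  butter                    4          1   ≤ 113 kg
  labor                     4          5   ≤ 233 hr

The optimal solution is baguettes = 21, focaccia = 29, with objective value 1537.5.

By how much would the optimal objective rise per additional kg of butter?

At the optimum: yeast uses 92 of 92 (binding); oven time uses 92 of 101 (slack = 9); butter uses 113 of 113 (binding); labor uses 229 of 233 (slack = 4).
Slack constraints have shadow price 0 (complementary slackness).
Dual feasibility on the basic columns requires 3·y_yeast + 4·y_butter = 52.5, 1·y_yeast + 1·y_butter = 15.
→ y_yeast = 7.5 and y_butter = 7.5.
Shadow price of butter = 7.5.

7.5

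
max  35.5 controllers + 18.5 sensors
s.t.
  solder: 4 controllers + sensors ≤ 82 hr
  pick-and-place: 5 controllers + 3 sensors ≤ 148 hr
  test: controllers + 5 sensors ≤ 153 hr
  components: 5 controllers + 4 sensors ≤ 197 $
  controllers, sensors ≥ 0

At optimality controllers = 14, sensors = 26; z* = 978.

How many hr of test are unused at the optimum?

test used = 1·14 + 5·26 = 144; slack = 153 − 144 = 9.

9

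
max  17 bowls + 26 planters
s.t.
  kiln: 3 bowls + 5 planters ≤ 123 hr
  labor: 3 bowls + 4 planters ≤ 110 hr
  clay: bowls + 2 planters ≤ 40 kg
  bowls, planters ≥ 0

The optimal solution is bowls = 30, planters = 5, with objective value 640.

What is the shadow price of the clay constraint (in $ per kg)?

At the optimum: kiln uses 115 of 123 (slack = 8); labor uses 110 of 110 (binding); clay uses 40 of 40 (binding).
By complementary slackness, y = 0 for the non-binding constraint.
The binding rows give the dual system: 3·y_labor + 1·y_clay = 17 and 4·y_labor + 2·y_clay = 26.
This yields shadow prices y_labor = 4, y_clay = 5.
Shadow price of clay = 5.

5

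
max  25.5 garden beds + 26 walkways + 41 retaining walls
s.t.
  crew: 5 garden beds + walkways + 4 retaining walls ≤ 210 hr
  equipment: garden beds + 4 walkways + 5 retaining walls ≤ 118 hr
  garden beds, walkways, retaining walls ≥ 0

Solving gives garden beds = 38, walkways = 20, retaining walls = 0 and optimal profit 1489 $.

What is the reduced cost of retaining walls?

-2.5

Check each constraint at x*: crew 210/210 (tight); equipment 118/118 (tight).
Dual feasibility on the basic columns requires 5·y_crew + 1·y_equipment = 25.5, 1·y_crew + 4·y_equipment = 26.
Solving: y_crew = 4, y_equipment = 5.5.
Reduced cost of retaining walls: c₃ − yᵀa₃ = 41 − (4·4 + 5.5·5) = 41 − 43.5 = -2.5.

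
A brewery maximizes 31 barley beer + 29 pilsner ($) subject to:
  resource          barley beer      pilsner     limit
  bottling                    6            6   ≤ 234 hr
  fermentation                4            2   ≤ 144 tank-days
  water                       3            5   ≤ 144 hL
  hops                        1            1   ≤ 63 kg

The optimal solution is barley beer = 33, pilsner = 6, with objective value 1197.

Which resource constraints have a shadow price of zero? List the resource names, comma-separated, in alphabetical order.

hops, water

bottling: 234/234 (binding)
fermentation: 144/144 (binding)
water: 129/144 (slack 15)
hops: 39/63 (slack 24)
By complementary slackness, a constraint with positive slack has shadow price 0 → hops, water.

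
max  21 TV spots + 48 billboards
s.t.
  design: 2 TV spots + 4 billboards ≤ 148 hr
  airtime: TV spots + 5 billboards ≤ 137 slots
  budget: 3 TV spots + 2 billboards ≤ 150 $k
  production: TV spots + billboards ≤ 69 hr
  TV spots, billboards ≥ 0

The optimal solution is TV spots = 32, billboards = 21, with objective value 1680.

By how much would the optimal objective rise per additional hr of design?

Binding: design and airtime. Non-binding: budget (12 unused), production (16 unused).
By complementary slackness, y = 0 for the non-binding constraints.
The binding rows give the dual system: 2·y_design + 1·y_airtime = 21 and 4·y_design + 5·y_airtime = 48.
Solving: y_design = 9.5, y_airtime = 2.
Shadow price of design = 9.5.

9.5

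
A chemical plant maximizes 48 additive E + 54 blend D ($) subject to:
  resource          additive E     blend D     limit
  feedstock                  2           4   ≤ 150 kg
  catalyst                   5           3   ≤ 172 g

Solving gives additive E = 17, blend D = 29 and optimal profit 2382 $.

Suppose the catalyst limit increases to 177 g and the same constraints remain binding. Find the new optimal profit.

2412

Both feedstock and catalyst are binding at x*.
The binding rows give the dual system: 2·y_feedstock + 5·y_catalyst = 48 and 4·y_feedstock + 3·y_catalyst = 54.
Solving: y_feedstock = 9, y_catalyst = 6.
Δz = y_catalyst·Δb = 6 × (5) = 30, so new z* = 2382 + 30 = 2412.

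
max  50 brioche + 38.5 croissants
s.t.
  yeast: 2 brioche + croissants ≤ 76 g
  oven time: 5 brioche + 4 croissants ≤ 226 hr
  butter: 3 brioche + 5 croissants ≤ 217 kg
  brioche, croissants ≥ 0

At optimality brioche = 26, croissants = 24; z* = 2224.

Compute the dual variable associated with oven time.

9

Check each constraint at x*: yeast 76/76 (tight); oven time 226/226 (tight); butter 198/217 (slack 19).
Slack constraints have shadow price 0 (complementary slackness).
Dual feasibility on the basic columns requires 2·y_yeast + 5·y_oven time = 50, 1·y_yeast + 4·y_oven time = 38.5.
Solving: y_yeast = 2.5, y_oven time = 9.
Shadow price of oven time = 9.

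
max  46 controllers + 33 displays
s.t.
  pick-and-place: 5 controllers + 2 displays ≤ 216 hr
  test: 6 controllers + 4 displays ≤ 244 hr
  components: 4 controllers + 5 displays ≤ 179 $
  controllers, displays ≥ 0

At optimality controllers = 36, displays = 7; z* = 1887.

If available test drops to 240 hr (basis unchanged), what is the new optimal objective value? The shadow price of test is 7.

1859

Δb = -4, so new z* = 1887 + (7)·(-4) = 1887 − 28 = 1859.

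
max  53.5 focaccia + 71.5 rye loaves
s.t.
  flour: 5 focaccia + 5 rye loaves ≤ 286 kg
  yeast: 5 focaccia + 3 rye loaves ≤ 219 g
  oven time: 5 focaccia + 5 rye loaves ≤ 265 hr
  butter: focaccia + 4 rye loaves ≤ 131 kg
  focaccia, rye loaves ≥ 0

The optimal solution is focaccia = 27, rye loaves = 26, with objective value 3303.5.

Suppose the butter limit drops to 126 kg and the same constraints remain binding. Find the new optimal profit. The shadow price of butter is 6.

3273.5

Δb = -5, so new z* = 3303.5 + (6)·(-5) = 3303.5 − 30 = 3273.5.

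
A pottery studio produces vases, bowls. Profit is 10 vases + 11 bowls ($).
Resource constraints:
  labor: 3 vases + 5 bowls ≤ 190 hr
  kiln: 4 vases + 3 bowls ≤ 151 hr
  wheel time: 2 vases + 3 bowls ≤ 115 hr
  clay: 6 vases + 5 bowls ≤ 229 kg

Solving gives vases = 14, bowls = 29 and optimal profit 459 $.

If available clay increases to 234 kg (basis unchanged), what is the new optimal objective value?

Binding: wheel time and clay. Non-binding: labor (3 unused), kiln (8 unused).
By complementary slackness, y = 0 for the non-binding constraints.
Dual feasibility on the basic columns requires 2·y_wheel time + 6·y_clay = 10, 3·y_wheel time + 5·y_clay = 11.
→ y_wheel time = 2 and y_clay = 1.
Δz = y_clay·Δb = 1 × (5) = 5, so new z* = 459 + 5 = 464.

464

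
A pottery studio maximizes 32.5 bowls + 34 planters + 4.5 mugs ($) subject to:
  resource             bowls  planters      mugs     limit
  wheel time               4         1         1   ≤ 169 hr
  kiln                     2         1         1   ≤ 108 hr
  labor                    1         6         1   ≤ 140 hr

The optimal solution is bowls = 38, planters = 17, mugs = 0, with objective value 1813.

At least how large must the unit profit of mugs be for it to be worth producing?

Binding: wheel time and labor. Non-binding: kiln (15 unused).
By complementary slackness, y = 0 for the non-binding constraint.
The binding rows give the dual system: 4·y_wheel time + 1·y_labor = 32.5 and 1·y_wheel time + 6·y_labor = 34.
Solving: y_wheel time = 7, y_labor = 4.5.
mugs enters the basis when its profit ≥ yᵀa₃ = 7·1 + 4.5·1 = 11.5.

11.5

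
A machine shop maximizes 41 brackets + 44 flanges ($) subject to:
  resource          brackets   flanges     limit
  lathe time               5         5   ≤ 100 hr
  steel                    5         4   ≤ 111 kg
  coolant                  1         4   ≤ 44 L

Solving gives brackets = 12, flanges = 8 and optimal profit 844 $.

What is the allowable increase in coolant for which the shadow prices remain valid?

36

Binding constraints: lathe time, coolant. The basis is B = [[5,5],[1,4]] with det 15.
Per unit increase in coolant, x* moves by d = (-0.3333, 0.3333).
The basis stays optimal until brackets reaches 0; allowable increase = 36 L.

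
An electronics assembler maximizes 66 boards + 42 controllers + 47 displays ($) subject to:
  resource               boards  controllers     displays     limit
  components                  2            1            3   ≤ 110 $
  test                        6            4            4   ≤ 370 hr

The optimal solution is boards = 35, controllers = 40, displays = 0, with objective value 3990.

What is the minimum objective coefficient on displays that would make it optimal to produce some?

54

Check each constraint at x*: components 110/110 (tight); test 370/370 (tight).
The binding rows give the dual system: 2·y_components + 6·y_test = 66 and 1·y_components + 4·y_test = 42.
→ y_components = 6 and y_test = 9.
displays enters the basis when its profit ≥ yᵀa₃ = 6·3 + 9·4 = 54.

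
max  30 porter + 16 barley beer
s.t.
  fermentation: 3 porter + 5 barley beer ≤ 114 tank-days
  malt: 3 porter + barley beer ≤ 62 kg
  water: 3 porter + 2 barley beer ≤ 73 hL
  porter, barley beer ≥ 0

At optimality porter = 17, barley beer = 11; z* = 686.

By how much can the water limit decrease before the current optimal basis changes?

Binding constraints: malt, water. The basis is B = [[3,1],[3,2]] with det 3.
Per unit decrease in water, x* moves by d = (0.3333, -1).
The basis stays optimal until barley beer reaches 0; allowable decrease = 11 hL.

11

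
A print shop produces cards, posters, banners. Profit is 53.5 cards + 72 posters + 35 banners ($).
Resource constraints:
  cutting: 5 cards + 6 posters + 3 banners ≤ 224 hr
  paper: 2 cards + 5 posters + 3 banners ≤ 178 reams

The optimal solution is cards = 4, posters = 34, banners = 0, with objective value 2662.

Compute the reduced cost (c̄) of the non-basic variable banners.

-2.5

Check each constraint at x*: cutting 224/224 (tight); paper 178/178 (tight).
From A_Bᵀ y = c: 5·y_cutting + 2·y_paper = 53.5; 6·y_cutting + 5·y_paper = 72.
This yields shadow prices y_cutting = 9.5, y_paper = 3.
Reduced cost of banners: c₃ − yᵀa₃ = 35 − (9.5·3 + 3·3) = 35 − 37.5 = -2.5.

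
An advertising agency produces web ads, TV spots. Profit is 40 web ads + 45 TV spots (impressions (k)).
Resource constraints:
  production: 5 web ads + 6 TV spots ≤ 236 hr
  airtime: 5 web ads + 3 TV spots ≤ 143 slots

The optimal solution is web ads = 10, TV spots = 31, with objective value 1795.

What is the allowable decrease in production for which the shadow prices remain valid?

93

Binding constraints: production, airtime. The basis is B = [[5,6],[5,3]] with det -15.
Per unit decrease in production, x* moves by d = (0.2, -0.3333).
The basis stays optimal until TV spots reaches 0; allowable decrease = 93 hr.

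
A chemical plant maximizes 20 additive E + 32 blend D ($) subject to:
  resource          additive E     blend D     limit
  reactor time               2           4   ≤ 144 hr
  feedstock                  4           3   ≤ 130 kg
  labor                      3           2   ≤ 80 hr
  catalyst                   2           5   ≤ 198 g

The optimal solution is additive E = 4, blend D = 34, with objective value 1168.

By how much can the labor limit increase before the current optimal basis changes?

9.6

Binding constraints: reactor time, labor. The basis is B = [[2,4],[3,2]] with det -8.
Per unit increase in labor, x* moves by d = (0.5, -0.25).
The basis stays optimal until feedstock becomes binding; allowable increase = 9.6 hr.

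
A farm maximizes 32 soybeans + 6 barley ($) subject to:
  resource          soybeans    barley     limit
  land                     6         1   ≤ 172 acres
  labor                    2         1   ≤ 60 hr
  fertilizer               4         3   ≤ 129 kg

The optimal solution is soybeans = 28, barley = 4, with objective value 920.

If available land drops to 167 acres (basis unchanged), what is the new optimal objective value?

895

Binding: land and labor. Non-binding: fertilizer (5 unused).
By complementary slackness, y = 0 for the non-binding constraint.
From A_Bᵀ y = c: 6·y_land + 2·y_labor = 32; 1·y_land + 1·y_labor = 6.
→ y_land = 5 and y_labor = 1.
Δz = y_land·Δb = 5 × (-5) = -25, so new z* = 920 − 25 = 895.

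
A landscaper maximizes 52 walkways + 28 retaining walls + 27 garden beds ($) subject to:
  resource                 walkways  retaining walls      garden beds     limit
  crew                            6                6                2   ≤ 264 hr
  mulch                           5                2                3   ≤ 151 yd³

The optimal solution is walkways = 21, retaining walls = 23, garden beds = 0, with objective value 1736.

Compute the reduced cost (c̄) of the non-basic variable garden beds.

Check each constraint at x*: crew 264/264 (tight); mulch 151/151 (tight).
From A_Bᵀ y = c: 6·y_crew + 5·y_mulch = 52; 6·y_crew + 2·y_mulch = 28.
Solving: y_crew = 2, y_mulch = 8.
Reduced cost of garden beds: c₃ − yᵀa₃ = 27 − (2·2 + 8·3) = 27 − 28 = -1.

-1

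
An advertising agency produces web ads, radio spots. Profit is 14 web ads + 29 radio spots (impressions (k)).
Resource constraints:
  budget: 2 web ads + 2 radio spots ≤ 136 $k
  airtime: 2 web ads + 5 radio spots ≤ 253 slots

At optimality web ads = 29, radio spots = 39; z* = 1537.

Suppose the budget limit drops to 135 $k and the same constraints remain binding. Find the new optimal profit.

1535

Check each constraint at x*: budget 136/136 (tight); airtime 253/253 (tight).
Dual feasibility on the basic columns requires 2·y_budget + 2·y_airtime = 14, 2·y_budget + 5·y_airtime = 29.
This yields shadow prices y_budget = 2, y_airtime = 5.
Δz = y_budget·Δb = 2 × (-1) = -2, so new z* = 1537 − 2 = 1535.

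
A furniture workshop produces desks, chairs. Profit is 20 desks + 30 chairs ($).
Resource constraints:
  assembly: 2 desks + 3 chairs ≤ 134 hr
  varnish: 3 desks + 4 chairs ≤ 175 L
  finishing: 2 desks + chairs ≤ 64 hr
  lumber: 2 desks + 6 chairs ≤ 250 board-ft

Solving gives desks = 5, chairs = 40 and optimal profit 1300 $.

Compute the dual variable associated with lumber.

1

Binding: varnish and lumber. Non-binding: assembly (4 unused), finishing (14 unused).
Slack constraints have shadow price 0 (complementary slackness).
Dual feasibility on the basic columns requires 3·y_varnish + 2·y_lumber = 20, 4·y_varnish + 6·y_lumber = 30.
→ y_varnish = 6 and y_lumber = 1.
Shadow price of lumber = 1.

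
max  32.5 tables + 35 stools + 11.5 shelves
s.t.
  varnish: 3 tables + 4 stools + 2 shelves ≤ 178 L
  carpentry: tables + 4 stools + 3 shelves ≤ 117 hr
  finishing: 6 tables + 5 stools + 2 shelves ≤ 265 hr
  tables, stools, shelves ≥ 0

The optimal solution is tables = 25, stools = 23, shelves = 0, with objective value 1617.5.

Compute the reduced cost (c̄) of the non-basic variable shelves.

-6

Check each constraint at x*: varnish 167/178 (slack 11); carpentry 117/117 (tight); finishing 265/265 (tight).
By complementary slackness, y = 0 for the non-binding constraint.
Dual feasibility on the basic columns requires 1·y_carpentry + 6·y_finishing = 32.5, 4·y_carpentry + 5·y_finishing = 35.
Solving: y_carpentry = 2.5, y_finishing = 5.
Reduced cost of shelves: c₃ − yᵀa₃ = 11.5 − (2.5·3 + 5·2) = 11.5 − 17.5 = -6.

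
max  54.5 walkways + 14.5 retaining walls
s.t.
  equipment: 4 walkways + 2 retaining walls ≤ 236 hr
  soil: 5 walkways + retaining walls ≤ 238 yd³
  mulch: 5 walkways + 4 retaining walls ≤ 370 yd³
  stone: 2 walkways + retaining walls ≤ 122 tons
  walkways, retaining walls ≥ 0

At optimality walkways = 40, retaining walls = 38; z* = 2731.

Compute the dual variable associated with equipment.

3

At the optimum: equipment uses 236 of 236 (binding); soil uses 238 of 238 (binding); mulch uses 352 of 370 (slack = 18); stone uses 118 of 122 (slack = 4).
Since mulch, stone are not tight, their duals are 0.
Dual feasibility on the basic columns requires 4·y_equipment + 5·y_soil = 54.5, 2·y_equipment + 1·y_soil = 14.5.
This yields shadow prices y_equipment = 3, y_soil = 8.5.
Shadow price of equipment = 3.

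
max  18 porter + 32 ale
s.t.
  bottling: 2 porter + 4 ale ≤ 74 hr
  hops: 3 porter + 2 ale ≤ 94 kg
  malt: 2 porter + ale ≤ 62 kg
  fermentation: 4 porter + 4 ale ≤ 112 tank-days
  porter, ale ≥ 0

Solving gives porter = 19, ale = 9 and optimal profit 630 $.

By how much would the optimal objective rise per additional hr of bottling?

7

Check each constraint at x*: bottling 74/74 (tight); hops 75/94 (slack 19); malt 47/62 (slack 15); fermentation 112/112 (tight).
By complementary slackness, y = 0 for the non-binding constraints.
From A_Bᵀ y = c: 2·y_bottling + 4·y_fermentation = 18; 4·y_bottling + 4·y_fermentation = 32.
Solving: y_bottling = 7, y_fermentation = 1.
Shadow price of bottling = 7.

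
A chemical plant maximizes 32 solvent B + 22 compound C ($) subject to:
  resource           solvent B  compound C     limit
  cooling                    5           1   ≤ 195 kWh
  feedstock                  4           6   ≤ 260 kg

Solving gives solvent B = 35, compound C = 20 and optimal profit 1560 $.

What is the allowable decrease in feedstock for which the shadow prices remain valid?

104

Binding constraints: cooling, feedstock. The basis is B = [[5,1],[4,6]] with det 26.
Per unit decrease in feedstock, x* moves by d = (0.0385, -0.1923).
The basis stays optimal until compound C reaches 0; allowable decrease = 104 kg.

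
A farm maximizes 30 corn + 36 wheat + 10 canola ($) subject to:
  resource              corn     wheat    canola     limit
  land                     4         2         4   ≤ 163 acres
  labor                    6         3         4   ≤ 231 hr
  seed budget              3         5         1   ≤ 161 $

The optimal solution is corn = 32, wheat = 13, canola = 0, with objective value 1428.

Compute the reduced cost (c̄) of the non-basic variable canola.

At the optimum: land uses 154 of 163 (slack = 9); labor uses 231 of 231 (binding); seed budget uses 161 of 161 (binding).
Since land is not tight, its dual is 0.
Dual feasibility on the basic columns requires 6·y_labor + 3·y_seed budget = 30, 3·y_labor + 5·y_seed budget = 36.
Solving: y_labor = 2, y_seed budget = 6.
Reduced cost of canola: c₃ − yᵀa₃ = 10 − (2·4 + 6·1) = 10 − 14 = -4.

-4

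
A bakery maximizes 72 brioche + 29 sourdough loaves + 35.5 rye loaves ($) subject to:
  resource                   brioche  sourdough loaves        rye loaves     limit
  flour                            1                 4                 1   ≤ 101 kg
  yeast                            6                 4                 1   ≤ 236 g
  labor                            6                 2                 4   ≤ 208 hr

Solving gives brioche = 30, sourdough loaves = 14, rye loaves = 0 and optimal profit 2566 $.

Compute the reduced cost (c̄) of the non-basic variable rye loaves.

Check each constraint at x*: flour 86/101 (slack 15); yeast 236/236 (tight); labor 208/208 (tight).
Slack constraints have shadow price 0 (complementary slackness).
From A_Bᵀ y = c: 6·y_yeast + 6·y_labor = 72; 4·y_yeast + 2·y_labor = 29.
Solving: y_yeast = 2.5, y_labor = 9.5.
Reduced cost of rye loaves: c₃ − yᵀa₃ = 35.5 − (2.5·1 + 9.5·4) = 35.5 − 40.5 = -5.

-5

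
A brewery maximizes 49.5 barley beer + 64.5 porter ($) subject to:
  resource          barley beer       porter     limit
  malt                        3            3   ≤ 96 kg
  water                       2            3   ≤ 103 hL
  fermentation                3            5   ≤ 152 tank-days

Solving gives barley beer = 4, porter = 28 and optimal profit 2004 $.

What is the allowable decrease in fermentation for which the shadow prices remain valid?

56

Binding constraints: malt, fermentation. The basis is B = [[3,3],[3,5]] with det 6.
Per unit decrease in fermentation, x* moves by d = (0.5, -0.5).
The basis stays optimal until porter reaches 0; allowable decrease = 56 tank-days.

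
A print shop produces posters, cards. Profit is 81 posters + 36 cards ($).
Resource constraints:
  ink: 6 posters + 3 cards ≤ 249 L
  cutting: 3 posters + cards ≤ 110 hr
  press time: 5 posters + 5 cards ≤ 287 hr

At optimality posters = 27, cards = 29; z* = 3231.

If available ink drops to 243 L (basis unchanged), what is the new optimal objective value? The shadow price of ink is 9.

3177

Δb = -6, so new z* = 3231 + (9)·(-6) = 3231 − 54 = 3177.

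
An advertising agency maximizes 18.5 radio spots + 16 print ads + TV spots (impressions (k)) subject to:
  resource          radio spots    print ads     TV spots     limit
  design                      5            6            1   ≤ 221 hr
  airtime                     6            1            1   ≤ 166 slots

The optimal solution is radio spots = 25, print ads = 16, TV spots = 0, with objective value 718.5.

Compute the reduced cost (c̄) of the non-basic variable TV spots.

-2.5

At the optimum: design uses 221 of 221 (binding); airtime uses 166 of 166 (binding).
The binding rows give the dual system: 5·y_design + 6·y_airtime = 18.5 and 6·y_design + 1·y_airtime = 16.
Solving: y_design = 2.5, y_airtime = 1.
Reduced cost of TV spots: c₃ − yᵀa₃ = 1 − (2.5·1 + 1·1) = 1 − 3.5 = -2.5.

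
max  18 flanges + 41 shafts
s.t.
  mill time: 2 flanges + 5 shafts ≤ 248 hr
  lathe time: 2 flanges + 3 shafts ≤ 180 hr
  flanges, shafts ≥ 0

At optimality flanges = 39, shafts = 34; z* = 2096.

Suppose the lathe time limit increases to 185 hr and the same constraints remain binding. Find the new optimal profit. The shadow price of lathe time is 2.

Δb = 5, so new z* = 2096 + (2)·(5) = 2096 + 10 = 2106.

2106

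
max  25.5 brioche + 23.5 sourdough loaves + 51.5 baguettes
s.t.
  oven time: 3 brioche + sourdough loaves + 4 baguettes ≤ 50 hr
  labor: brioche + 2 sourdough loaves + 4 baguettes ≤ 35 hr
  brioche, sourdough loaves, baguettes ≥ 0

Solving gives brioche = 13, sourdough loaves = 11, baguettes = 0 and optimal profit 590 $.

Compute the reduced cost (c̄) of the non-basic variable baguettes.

-6.5

At the optimum: oven time uses 50 of 50 (binding); labor uses 35 of 35 (binding).
The binding rows give the dual system: 3·y_oven time + 1·y_labor = 25.5 and 1·y_oven time + 2·y_labor = 23.5.
→ y_oven time = 5.5 and y_labor = 9.
Reduced cost of baguettes: c₃ − yᵀa₃ = 51.5 − (5.5·4 + 9·4) = 51.5 − 58 = -6.5.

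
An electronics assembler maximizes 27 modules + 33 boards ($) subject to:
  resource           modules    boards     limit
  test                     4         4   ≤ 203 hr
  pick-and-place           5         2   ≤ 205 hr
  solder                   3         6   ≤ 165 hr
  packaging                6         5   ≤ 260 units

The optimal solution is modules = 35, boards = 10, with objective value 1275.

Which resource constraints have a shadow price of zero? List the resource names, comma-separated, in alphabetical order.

pick-and-place, test

test: 180/203 (slack 23)
pick-and-place: 195/205 (slack 10)
solder: 165/165 (binding)
packaging: 260/260 (binding)
By complementary slackness, a constraint with positive slack has shadow price 0 → pick-and-place, test.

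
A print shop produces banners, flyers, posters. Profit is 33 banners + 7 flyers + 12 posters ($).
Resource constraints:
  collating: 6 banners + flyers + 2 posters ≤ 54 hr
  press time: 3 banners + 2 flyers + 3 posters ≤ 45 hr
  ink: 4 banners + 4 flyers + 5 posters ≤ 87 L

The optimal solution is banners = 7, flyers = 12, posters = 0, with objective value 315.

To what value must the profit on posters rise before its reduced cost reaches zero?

At the optimum: collating uses 54 of 54 (binding); press time uses 45 of 45 (binding); ink uses 76 of 87 (slack = 11).
By complementary slackness, y = 0 for the non-binding constraint.
Dual feasibility on the basic columns requires 6·y_collating + 3·y_press time = 33, 1·y_collating + 2·y_press time = 7.
Solving: y_collating = 5, y_press time = 1.
posters enters the basis when its profit ≥ yᵀa₃ = 5·2 + 1·3 = 13.

13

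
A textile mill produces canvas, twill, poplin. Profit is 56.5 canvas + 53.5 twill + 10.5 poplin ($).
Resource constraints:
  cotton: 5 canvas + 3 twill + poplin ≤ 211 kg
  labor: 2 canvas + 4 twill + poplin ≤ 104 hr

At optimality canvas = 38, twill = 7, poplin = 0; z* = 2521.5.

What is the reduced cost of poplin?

Both cotton and labor are binding at x*.
The binding rows give the dual system: 5·y_cotton + 2·y_labor = 56.5 and 3·y_cotton + 4·y_labor = 53.5.
This yields shadow prices y_cotton = 8.5, y_labor = 7.
Reduced cost of poplin: c₃ − yᵀa₃ = 10.5 − (8.5·1 + 7·1) = 10.5 − 15.5 = -5.

-5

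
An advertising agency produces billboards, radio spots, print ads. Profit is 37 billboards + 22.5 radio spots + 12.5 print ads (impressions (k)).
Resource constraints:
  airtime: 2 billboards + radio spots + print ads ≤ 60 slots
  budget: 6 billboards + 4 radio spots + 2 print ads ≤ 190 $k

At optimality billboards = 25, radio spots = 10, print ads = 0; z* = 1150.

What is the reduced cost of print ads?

-2

Both airtime and budget are binding at x*.
Dual feasibility on the basic columns requires 2·y_airtime + 6·y_budget = 37, 1·y_airtime + 4·y_budget = 22.5.
→ y_airtime = 6.5 and y_budget = 4.
Reduced cost of print ads: c₃ − yᵀa₃ = 12.5 − (6.5·1 + 4·2) = 12.5 − 14.5 = -2.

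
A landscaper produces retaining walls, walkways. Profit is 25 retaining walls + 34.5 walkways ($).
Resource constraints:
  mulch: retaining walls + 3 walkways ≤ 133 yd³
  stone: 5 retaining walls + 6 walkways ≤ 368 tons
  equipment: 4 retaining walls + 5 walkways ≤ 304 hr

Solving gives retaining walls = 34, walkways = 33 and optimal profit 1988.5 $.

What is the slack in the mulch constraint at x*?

0

mulch used = 1·34 + 3·33 = 133; slack = 133 − 133 = 0.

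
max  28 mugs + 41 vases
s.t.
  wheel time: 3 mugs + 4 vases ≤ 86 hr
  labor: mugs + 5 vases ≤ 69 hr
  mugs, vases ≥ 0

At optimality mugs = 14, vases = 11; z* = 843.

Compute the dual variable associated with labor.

Both wheel time and labor are binding at x*.
From A_Bᵀ y = c: 3·y_wheel time + 1·y_labor = 28; 4·y_wheel time + 5·y_labor = 41.
This yields shadow prices y_wheel time = 9, y_labor = 1.
Shadow price of labor = 1.

1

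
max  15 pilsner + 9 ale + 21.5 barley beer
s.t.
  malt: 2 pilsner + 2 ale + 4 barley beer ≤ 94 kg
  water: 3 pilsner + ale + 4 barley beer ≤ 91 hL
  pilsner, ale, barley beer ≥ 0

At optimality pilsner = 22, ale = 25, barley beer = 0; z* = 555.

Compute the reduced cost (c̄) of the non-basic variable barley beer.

-2.5

Check each constraint at x*: malt 94/94 (tight); water 91/91 (tight).
The binding rows give the dual system: 2·y_malt + 3·y_water = 15 and 2·y_malt + 1·y_water = 9.
→ y_malt = 3 and y_water = 3.
Reduced cost of barley beer: c₃ − yᵀa₃ = 21.5 − (3·4 + 3·4) = 21.5 − 24 = -2.5.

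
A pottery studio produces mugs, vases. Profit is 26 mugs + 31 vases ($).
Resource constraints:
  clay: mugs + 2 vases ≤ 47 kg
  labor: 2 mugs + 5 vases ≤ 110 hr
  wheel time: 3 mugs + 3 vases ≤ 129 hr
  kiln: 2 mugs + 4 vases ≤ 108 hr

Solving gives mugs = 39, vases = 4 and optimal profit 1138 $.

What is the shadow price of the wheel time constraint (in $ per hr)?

Binding: clay and wheel time. Non-binding: labor (12 unused), kiln (14 unused).
By complementary slackness, y = 0 for the non-binding constraints.
The binding rows give the dual system: 1·y_clay + 3·y_wheel time = 26 and 2·y_clay + 3·y_wheel time = 31.
Solving: y_clay = 5, y_wheel time = 7.
Shadow price of wheel time = 7.

7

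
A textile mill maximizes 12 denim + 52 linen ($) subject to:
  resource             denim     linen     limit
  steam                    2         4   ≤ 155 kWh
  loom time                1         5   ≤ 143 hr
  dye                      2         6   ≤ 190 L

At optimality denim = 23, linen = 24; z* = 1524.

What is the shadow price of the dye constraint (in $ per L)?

2

At the optimum: steam uses 142 of 155 (slack = 13); loom time uses 143 of 143 (binding); dye uses 190 of 190 (binding).
By complementary slackness, y = 0 for the non-binding constraint.
Dual feasibility on the basic columns requires 1·y_loom time + 2·y_dye = 12, 5·y_loom time + 6·y_dye = 52.
Solving: y_loom time = 8, y_dye = 2.
Shadow price of dye = 2.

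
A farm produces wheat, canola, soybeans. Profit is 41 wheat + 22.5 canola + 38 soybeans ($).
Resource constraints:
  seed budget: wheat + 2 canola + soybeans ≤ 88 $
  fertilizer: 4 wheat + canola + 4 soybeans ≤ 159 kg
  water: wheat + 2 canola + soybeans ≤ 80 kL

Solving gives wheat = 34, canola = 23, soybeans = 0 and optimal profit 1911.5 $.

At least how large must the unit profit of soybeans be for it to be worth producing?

41

Binding: fertilizer and water. Non-binding: seed budget (8 unused).
Slack constraints have shadow price 0 (complementary slackness).
From A_Bᵀ y = c: 4·y_fertilizer + 1·y_water = 41; 1·y_fertilizer + 2·y_water = 22.5.
This yields shadow prices y_fertilizer = 8.5, y_water = 7.
soybeans enters the basis when its profit ≥ yᵀa₃ = 8.5·4 + 7·1 = 41.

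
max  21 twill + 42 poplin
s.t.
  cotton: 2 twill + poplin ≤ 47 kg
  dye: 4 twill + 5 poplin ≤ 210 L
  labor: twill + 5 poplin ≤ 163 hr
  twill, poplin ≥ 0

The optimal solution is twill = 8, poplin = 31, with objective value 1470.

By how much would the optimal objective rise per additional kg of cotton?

7

Binding: cotton and labor. Non-binding: dye (23 unused).
Since dye is not tight, its dual is 0.
The binding rows give the dual system: 2·y_cotton + 1·y_labor = 21 and 1·y_cotton + 5·y_labor = 42.
→ y_cotton = 7 and y_labor = 7.
Shadow price of cotton = 7.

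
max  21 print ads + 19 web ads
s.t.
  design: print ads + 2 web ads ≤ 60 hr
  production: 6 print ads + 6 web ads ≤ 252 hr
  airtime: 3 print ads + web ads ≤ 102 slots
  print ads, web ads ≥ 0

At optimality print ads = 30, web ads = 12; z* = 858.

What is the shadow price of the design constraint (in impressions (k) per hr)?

Check each constraint at x*: design 54/60 (slack 6); production 252/252 (tight); airtime 102/102 (tight).
By complementary slackness, y = 0 for the non-binding constraint.
The binding rows give the dual system: 6·y_production + 3·y_airtime = 21 and 6·y_production + 1·y_airtime = 19.
This yields shadow prices y_production = 3, y_airtime = 1.
Shadow price of design = 0.

0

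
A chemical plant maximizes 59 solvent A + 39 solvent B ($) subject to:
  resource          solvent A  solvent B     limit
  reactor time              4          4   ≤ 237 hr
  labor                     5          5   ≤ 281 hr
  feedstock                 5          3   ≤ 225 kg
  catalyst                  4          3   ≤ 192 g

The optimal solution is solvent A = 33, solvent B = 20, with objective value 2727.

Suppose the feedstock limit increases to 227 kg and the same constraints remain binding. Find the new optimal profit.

Check each constraint at x*: reactor time 212/237 (slack 25); labor 265/281 (slack 16); feedstock 225/225 (tight); catalyst 192/192 (tight).
By complementary slackness, y = 0 for the non-binding constraints.
The binding rows give the dual system: 5·y_feedstock + 4·y_catalyst = 59 and 3·y_feedstock + 3·y_catalyst = 39.
Solving: y_feedstock = 7, y_catalyst = 6.
Δz = y_feedstock·Δb = 7 × (2) = 14, so new z* = 2727 + 14 = 2741.

2741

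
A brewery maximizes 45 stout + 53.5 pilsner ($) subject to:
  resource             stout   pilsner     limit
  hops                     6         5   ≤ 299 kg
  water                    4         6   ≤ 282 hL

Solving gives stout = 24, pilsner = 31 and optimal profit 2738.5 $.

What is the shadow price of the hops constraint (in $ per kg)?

Check each constraint at x*: hops 299/299 (tight); water 282/282 (tight).
The binding rows give the dual system: 6·y_hops + 4·y_water = 45 and 5·y_hops + 6·y_water = 53.5.
→ y_hops = 3.5 and y_water = 6.
Shadow price of hops = 3.5.

3.5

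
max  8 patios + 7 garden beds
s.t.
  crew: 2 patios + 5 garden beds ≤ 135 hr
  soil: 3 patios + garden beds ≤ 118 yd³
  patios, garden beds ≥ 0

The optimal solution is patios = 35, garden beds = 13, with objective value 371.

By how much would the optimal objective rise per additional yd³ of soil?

2

At the optimum: crew uses 135 of 135 (binding); soil uses 118 of 118 (binding).
From A_Bᵀ y = c: 2·y_crew + 3·y_soil = 8; 5·y_crew + 1·y_soil = 7.
Solving: y_crew = 1, y_soil = 2.
Shadow price of soil = 2.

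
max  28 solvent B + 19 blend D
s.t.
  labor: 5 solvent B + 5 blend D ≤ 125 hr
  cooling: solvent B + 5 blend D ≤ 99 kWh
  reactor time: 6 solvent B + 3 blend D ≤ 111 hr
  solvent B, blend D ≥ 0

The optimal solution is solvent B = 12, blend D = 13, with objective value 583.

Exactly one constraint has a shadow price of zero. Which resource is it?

cooling

labor: 125/125 (binding)
cooling: 77/99 (slack 22)
reactor time: 111/111 (binding)
By complementary slackness, a constraint with positive slack has shadow price 0 → cooling.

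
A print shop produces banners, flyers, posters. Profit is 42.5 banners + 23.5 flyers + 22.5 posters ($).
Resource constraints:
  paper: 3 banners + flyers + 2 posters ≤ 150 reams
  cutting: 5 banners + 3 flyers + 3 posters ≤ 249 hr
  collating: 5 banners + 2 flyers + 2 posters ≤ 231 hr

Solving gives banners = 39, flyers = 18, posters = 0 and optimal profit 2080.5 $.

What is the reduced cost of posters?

Check each constraint at x*: paper 135/150 (slack 15); cutting 249/249 (tight); collating 231/231 (tight).
Slack constraints have shadow price 0 (complementary slackness).
The binding rows give the dual system: 5·y_cutting + 5·y_collating = 42.5 and 3·y_cutting + 2·y_collating = 23.5.
This yields shadow prices y_cutting = 6.5, y_collating = 2.
Reduced cost of posters: c₃ − yᵀa₃ = 22.5 − (6.5·3 + 2·2) = 22.5 − 23.5 = -1.

-1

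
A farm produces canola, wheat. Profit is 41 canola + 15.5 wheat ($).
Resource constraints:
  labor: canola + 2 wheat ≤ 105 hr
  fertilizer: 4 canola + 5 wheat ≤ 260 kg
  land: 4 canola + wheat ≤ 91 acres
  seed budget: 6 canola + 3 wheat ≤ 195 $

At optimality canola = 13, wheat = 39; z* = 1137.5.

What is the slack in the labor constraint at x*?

labor used = 1·13 + 2·39 = 91; slack = 105 − 91 = 14.

14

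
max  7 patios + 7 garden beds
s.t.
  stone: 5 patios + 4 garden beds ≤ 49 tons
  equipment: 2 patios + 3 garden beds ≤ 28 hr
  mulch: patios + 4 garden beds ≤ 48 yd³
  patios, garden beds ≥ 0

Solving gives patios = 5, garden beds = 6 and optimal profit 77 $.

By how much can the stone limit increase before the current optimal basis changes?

21

Binding constraints: stone, equipment. The basis is B = [[5,4],[2,3]] with det 7.
Per unit increase in stone, x* moves by d = (0.4286, -0.2857).
The basis stays optimal until garden beds reaches 0; allowable increase = 21 tons.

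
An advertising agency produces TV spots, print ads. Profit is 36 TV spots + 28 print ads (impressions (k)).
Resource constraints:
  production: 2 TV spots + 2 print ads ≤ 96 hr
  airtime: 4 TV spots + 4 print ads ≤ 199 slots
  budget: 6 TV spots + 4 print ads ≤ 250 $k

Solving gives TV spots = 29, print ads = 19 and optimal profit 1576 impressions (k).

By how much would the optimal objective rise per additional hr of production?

Binding: production and budget. Non-binding: airtime (7 unused).
Slack constraints have shadow price 0 (complementary slackness).
Dual feasibility on the basic columns requires 2·y_production + 6·y_budget = 36, 2·y_production + 4·y_budget = 28.
Solving: y_production = 6, y_budget = 4.
Shadow price of production = 6.

6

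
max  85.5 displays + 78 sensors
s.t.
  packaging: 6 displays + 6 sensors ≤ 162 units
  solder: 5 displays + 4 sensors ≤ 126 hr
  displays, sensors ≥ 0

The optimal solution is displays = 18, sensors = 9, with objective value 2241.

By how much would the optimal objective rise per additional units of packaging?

At the optimum: packaging uses 162 of 162 (binding); solder uses 126 of 126 (binding).
The binding rows give the dual system: 6·y_packaging + 5·y_solder = 85.5 and 6·y_packaging + 4·y_solder = 78.
Solving: y_packaging = 8, y_solder = 7.5.
Shadow price of packaging = 8.

8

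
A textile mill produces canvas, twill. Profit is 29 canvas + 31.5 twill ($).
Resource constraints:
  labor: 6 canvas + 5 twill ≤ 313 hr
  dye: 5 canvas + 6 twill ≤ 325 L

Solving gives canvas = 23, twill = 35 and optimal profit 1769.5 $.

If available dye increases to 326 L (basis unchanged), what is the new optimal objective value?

1773.5

Both labor and dye are binding at x*.
Dual feasibility on the basic columns requires 6·y_labor + 5·y_dye = 29, 5·y_labor + 6·y_dye = 31.5.
→ y_labor = 1.5 and y_dye = 4.
Δz = y_dye·Δb = 4 × (1) = 4, so new z* = 1769.5 + 4 = 1773.5.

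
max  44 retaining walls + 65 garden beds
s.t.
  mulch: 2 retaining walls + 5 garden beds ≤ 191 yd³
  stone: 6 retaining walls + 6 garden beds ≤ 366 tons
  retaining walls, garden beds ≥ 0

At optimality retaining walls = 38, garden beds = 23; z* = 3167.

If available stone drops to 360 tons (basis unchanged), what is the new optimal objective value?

Check each constraint at x*: mulch 191/191 (tight); stone 366/366 (tight).
From A_Bᵀ y = c: 2·y_mulch + 6·y_stone = 44; 5·y_mulch + 6·y_stone = 65.
→ y_mulch = 7 and y_stone = 5.
Δz = y_stone·Δb = 5 × (-6) = -30, so new z* = 3167 − 30 = 3137.

3137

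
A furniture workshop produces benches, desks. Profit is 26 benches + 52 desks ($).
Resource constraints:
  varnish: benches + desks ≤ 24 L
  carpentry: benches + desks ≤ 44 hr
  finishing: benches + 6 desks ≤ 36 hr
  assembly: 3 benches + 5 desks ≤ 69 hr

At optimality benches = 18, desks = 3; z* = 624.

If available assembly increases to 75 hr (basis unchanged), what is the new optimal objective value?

At the optimum: varnish uses 21 of 24 (slack = 3); carpentry uses 21 of 44 (slack = 23); finishing uses 36 of 36 (binding); assembly uses 69 of 69 (binding).
By complementary slackness, y = 0 for the non-binding constraints.
Dual feasibility on the basic columns requires 1·y_finishing + 3·y_assembly = 26, 6·y_finishing + 5·y_assembly = 52.
→ y_finishing = 2 and y_assembly = 8.
Δz = y_assembly·Δb = 8 × (6) = 48, so new z* = 624 + 48 = 672.

672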